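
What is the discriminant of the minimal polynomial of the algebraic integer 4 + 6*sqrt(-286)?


The element 4 + 6*sqrt(-286) has minimal polynomial:
x^2 - 8*x + 10312
Discriminant = (-8)^2 - 4*(10312)
= 64 - 41248
= -41184

-41184


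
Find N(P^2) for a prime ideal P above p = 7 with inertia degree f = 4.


N(P^a) = p^(a*f)
= 7^(2*4)
= 7^8
= 5764801

5764801


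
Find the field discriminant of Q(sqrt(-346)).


For K = Q(sqrt(d)) with d squarefree: disc(K) = d if d = 1 mod 4, and disc(K) = 4d if d = 2 or 3 mod 4.
Here d = -346, and d mod 4 = 2.
d = 2 mod 4, not 1 (O_K = Z[sqrt(d)]), so disc(K) = 4d = 4 * (-346) = -1384

-1384


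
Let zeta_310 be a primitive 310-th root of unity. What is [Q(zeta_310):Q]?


The degree equals Euler's totient phi(310).
310 = 2 * 5 * 31
phi(310) = 120

120


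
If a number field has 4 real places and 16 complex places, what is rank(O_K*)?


By Dirichlet's unit theorem:
rank = r1 + r2 - 1
= 4 + 16 - 1
= 19

19


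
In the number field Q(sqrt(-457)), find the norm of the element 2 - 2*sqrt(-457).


N(a + b*sqrt(d)) = a^2 - d*b^2
= (2)^2 - (-457)*(-2)^2
= 4 + 1828
= 1832

1832


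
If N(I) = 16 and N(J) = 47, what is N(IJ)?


N(IJ) = N(I) * N(J)
= 16 * 47
= 752

752


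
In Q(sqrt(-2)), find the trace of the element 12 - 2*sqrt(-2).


Tr(a + b*sqrt(d)) = (a + b*sqrt(d)) + (a - b*sqrt(d)) = 2a
= 2 * (12)
= 24

24


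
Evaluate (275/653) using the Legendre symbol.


p = 653 is prime, so compute (275/653) with the reciprocity algorithm (Jacobi-symbol steps: pull out 2s via (2/n), flip via reciprocity, reduce):
  reciprocity: (275/653) -> +(653/275)
  reduce: (103/275)
  reciprocity: (103/275) -> -(275/103)
  reduce: (69/103)
  reciprocity: (69/103) -> +(103/69)
  reduce: (34/69)
  pull out 2: (2/69) = -1  (since 69 mod 8 = 5)
  reciprocity: (17/69) -> +(69/17)
  reduce: (1/17)
  (1/17) = 1
Product of signs = 1
(275/653) = 1

1


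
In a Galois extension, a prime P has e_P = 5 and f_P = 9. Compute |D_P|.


|D_P| = e * f
= 5 * 9
= 45

45


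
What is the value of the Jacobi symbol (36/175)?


Compute (36/175) via quadratic reciprocity:
  pull out 2: (2/175) = +1  (since 175 mod 8 = 7)
  pull out 2: (2/175) = +1  (since 175 mod 8 = 7)
  reciprocity: (9/175) -> +(175/9)
  reduce: (4/9)
  pull out 2: (2/9) = +1  (since 9 mod 8 = 1)
  pull out 2: (2/9) = +1  (since 9 mod 8 = 1)
  (1/9) = 1
Product of signs = 1

1


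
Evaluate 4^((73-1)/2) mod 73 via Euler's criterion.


p = 73 is prime and the exponent is (p-1)/2 = 36, so by Euler's criterion 4^36 = (4/73) = +1 or -1 mod 73.
Compute by square-and-multiply:
  36 = 32 + 4 (binary 100100)
  Repeated squaring mod 73: 4^1 = 4, 4^2 = 16, 4^4 = 37, 4^8 = 55, 4^16 = 32, 4^32 = 2
  4^36 = 4^32 * 4^4 = 2 * 37 mod 73
    2 * 37 = 74 = 1 mod 73
  4^36 = 1 mod 73
Result 1: 4 is a quadratic residue mod 73.
4^36 mod 73 = 1

1


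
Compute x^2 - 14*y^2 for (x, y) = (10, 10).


x^2 - d*y^2
= 10^2 - 14*10^2
= 100 - 1400
= -1300

-1300


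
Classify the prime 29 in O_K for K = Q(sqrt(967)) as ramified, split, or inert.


K = Q(sqrt(967)). Since d mod 4 = 3, disc(K) = 3868.
Check p | disc: 3868 mod 29 = 11.
p does not divide disc. Compute Legendre symbol (d/p):
10^((29-1)/2) mod 29 = -1
(d/p) = -1, so p is inert: (p) stays prime with e=1, f=2, g=1.
Therefore p is inert.

inert


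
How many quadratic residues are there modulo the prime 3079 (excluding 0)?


For prime p, the number of non-zero quadratic residues is (p-1)/2.
= (3079-1)/2
= 1539

1539


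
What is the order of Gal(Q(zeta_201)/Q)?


|Gal(Q(zeta_201)/Q)| = phi(201)
= 132

132


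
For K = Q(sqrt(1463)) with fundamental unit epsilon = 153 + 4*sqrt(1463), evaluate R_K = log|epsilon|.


epsilon = 153 + 4*sqrt(1463)
= 305.9967
R = ln(305.9967)
= 5.7236

5.7236


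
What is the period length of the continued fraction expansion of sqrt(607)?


Run the CF algorithm for sqrt(607).
a_0 = floor(sqrt(607)) = 24; set m_0=0, q_0=1.
Recurrence: m' = q*a - m,  q' = (d - m'^2)/q,  a' = floor((a_0 + m')/q').
  step 1: m=24, q=31, a=1
  step 2: m=7, q=18, a=1
  step 3: m=11, q=27, a=1
  step 4: m=16, q=13, a=3
  step 5: m=23, q=6, a=7
  step 6: m=19, q=41, a=1
  step 7: m=22, q=3, a=15
  step 8: m=23, q=26, a=1
  step 9: m=3, q=23, a=1
  step 10: m=20, q=9, a=4
  step 11: m=16, q=39, a=1
  step 12: m=23, q=2, a=23
  step 13: m=23, q=39, a=1
  step 14: m=16, q=9, a=4
  step 15: m=20, q=23, a=1
  step 16: m=3, q=26, a=1
  step 17: m=23, q=3, a=15
  step 18: m=22, q=41, a=1
  step 19: m=19, q=6, a=7
  step 20: m=23, q=13, a=3
  step 21: m=16, q=27, a=1
  step 22: m=11, q=18, a=1
  step 23: m=7, q=31, a=1
  step 24: m=24, q=1, a=48
a_24 = 2*a_0 = 48, so the period closes here.
sqrt(607) = [24; 1, 1, 1, 3, 7, 1, 15, 1, 1, 4, 1, 23, 1, 4, 1, 1, 15, 1, 7, 3, 1, 1, 1, 48]
Period length = 24

24


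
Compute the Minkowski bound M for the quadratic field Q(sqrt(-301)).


d = -301, d mod 4 = 3, so disc(K) = 4d = -1204; |disc(K)| = 1204
Imaginary quadratic field, so n = 2, s = r2 = 1, r1 = 0
M = (n!/n^n) * (4/pi)^s * sqrt(|disc(K)|) = (2!/2^2) * (4/pi)^1 * sqrt(1204)
= 0.5 * 1.273240 * 34.698703
= 22.0899

22.0899


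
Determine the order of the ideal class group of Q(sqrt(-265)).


K = Q(sqrt(-265)). d mod 4 = 3, so D = disc(K) = 4d = -1060
h(K) equals the number of primitive reduced positive-definite forms (a, b, c) = a*x^2 + b*x*y + c*y^2 with b^2 - 4ac = D,
where reduced means |b| <= a <= c, with b >= 0 whenever |b| = a or a = c, and primitive means gcd(a, b, c) = 1.
Reduced forces 3a^2 <= |D| = 1060, so 1 <= a <= 18; b must have the parity of D, and c = (b^2 - D)/(4a) must be an integer >= a.
Enumerate a = 1..18, b in [-a, a]:
  a=1: (1, 0, 265)  [1]
  a=2: (2, 2, 133)  [1]
  a=3..4: none
  a=5: (5, 0, 53)  [1]
  a=6: none
  a=7: (7, -2, 38), (7, 2, 38)  [2]
  a=8..9: none
  a=10: (10, 10, 29)  [1]
  a=11..13: none
  a=14: (14, -2, 19), (14, 2, 19)  [2]
  a=15..18: none
Total reduced forms: 1 + 1 + 1 + 2 + 1 + 2 = 8
h = 8

8


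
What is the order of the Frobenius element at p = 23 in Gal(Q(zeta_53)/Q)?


The Frobenius at p in Gal(Q(zeta_n)/Q) = (Z/nZ)* is the class of p, so its order is ord_53(23), the smallest k >= 1 with 23^k = 1 mod 53.
n = 53 = 53, phi(53) = 52; the order divides phi(n).
Divisors of 52: 1, 2, 4, 13, 26, 52
Repeated squaring mod 53: 23^1 = 23, 23^2 = 52, 23^4 = 1, 23^8 = 1, 23^16 = 1, 23^32 = 1
Test divisors in increasing order:
  k=1: 23^1 = 23 mod 53
  k=2: 23^2 = 52 mod 53
  k=4: 23^4 = 1 mod 53  <- first divisor giving 1
Order = 4

4


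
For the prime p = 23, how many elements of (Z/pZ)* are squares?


For prime p, the number of non-zero quadratic residues is (p-1)/2.
= (23-1)/2
= 11

11


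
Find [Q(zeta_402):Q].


The degree equals Euler's totient phi(402).
402 = 2 * 3 * 67
phi(402) = 132

132


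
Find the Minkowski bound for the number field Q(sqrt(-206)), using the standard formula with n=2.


d = -206, d mod 4 = 2, so disc(K) = 4d = -824; |disc(K)| = 824
Imaginary quadratic field, so n = 2, s = r2 = 1, r1 = 0
M = (n!/n^n) * (4/pi)^s * sqrt(|disc(K)|) = (2!/2^2) * (4/pi)^1 * sqrt(824)
= 0.5 * 1.273240 * 28.705400
= 18.2744

18.2744


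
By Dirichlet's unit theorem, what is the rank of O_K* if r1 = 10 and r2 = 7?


By Dirichlet's unit theorem:
rank = r1 + r2 - 1
= 10 + 7 - 1
= 16

16


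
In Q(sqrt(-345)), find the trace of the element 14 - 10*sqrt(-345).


Tr(a + b*sqrt(d)) = (a + b*sqrt(d)) + (a - b*sqrt(d)) = 2a
= 2 * (14)
= 28

28


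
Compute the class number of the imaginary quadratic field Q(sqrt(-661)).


K = Q(sqrt(-661)). d mod 4 = 3, so D = disc(K) = 4d = -2644
h(K) equals the number of primitive reduced positive-definite forms (a, b, c) = a*x^2 + b*x*y + c*y^2 with b^2 - 4ac = D,
where reduced means |b| <= a <= c, with b >= 0 whenever |b| = a or a = c, and primitive means gcd(a, b, c) = 1.
Reduced forces 3a^2 <= |D| = 2644, so 1 <= a <= 29; b must have the parity of D, and c = (b^2 - D)/(4a) must be an integer >= a.
Enumerate a = 1..29, b in [-a, a]:
  a=1: (1, 0, 661)  [1]
  a=2: (2, 2, 331)  [1]
  a=3..4: none
  a=5: (5, -4, 133), (5, 4, 133)  [2]
  a=6: none
  a=7: (7, -4, 95), (7, 4, 95)  [2]
  a=8..9: none
  a=10: (10, -6, 67), (10, 6, 67)  [2]
  a=11..13: none
  a=14: (14, -10, 49), (14, 10, 49)  [2]
  a=15..16: none
  a=17: (17, -12, 41), (17, 12, 41)  [2]
  a=18: none
  a=19: (19, -4, 35), (19, 4, 35)  [2]
  a=20..22: none
  a=23: (23, -22, 34), (23, 22, 34)  [2]
  a=24: none
  a=25: (25, -16, 29), (25, 16, 29)  [2]
  a=26..29: none
Total reduced forms: 1 + 1 + 2 + 2 + 2 + 2 + 2 + 2 + 2 + 2 = 18
h = 18

18


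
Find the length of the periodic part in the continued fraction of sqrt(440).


Run the CF algorithm for sqrt(440).
a_0 = floor(sqrt(440)) = 20; set m_0=0, q_0=1.
Recurrence: m' = q*a - m,  q' = (d - m'^2)/q,  a' = floor((a_0 + m')/q').
  step 1: m=20, q=40, a=1
  step 2: m=20, q=1, a=40
a_2 = 2*a_0 = 40, so the period closes here.
sqrt(440) = [20; 1, 40]
Period length = 2

2


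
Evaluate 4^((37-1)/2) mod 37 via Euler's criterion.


p = 37 is prime and the exponent is (p-1)/2 = 18, so by Euler's criterion 4^18 = (4/37) = +1 or -1 mod 37.
Compute by square-and-multiply:
  18 = 16 + 2 (binary 10010)
  Repeated squaring mod 37: 4^1 = 4, 4^2 = 16, 4^4 = 34, 4^8 = 9, 4^16 = 7
  4^18 = 4^16 * 4^2 = 7 * 16 mod 37
    7 * 16 = 112 = 1 mod 37
  4^18 = 1 mod 37
Result 1: 4 is a quadratic residue mod 37.
4^18 mod 37 = 1

1


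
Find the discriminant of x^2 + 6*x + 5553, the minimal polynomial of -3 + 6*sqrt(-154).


The element -3 + 6*sqrt(-154) has minimal polynomial:
x^2 + 6*x + 5553
Discriminant = (6)^2 - 4*(5553)
= 36 - 22212
= -22176

-22176


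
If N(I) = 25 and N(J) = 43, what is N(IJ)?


N(IJ) = N(I) * N(J)
= 25 * 43
= 1075

1075


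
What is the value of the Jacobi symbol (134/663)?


Compute (134/663) via quadratic reciprocity:
  pull out 2: (2/663) = +1  (since 663 mod 8 = 7)
  reciprocity: (67/663) -> -(663/67)
  reduce: (60/67)
  pull out 2: (2/67) = -1  (since 67 mod 8 = 3)
  pull out 2: (2/67) = -1  (since 67 mod 8 = 3)
  reciprocity: (15/67) -> -(67/15)
  reduce: (7/15)
  reciprocity: (7/15) -> -(15/7)
  reduce: (1/7)
  (1/7) = 1
Product of signs = -1

-1


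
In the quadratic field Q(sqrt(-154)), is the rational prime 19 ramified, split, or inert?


K = Q(sqrt(-154)). Since d mod 4 = 2, disc(K) = -616.
Check p | disc: -616 mod 19 = 11.
p does not divide disc. Compute Legendre symbol (d/p):
17^((19-1)/2) mod 19 = 1
(d/p) = 1, so p splits: (p) = P*P' with e=1, f=1, g=2.
Therefore p is split.

split


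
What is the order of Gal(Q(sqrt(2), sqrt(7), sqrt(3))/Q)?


The 3 square roots of distinct primes are multiplicatively independent over Q,
so [K:Q] = 2^3 and Gal(K/Q) is isomorphic to (Z/2Z)^3.
|Gal| = 2^3 = 8

8


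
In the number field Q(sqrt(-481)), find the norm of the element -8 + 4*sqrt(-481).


N(a + b*sqrt(d)) = a^2 - d*b^2
= (-8)^2 - (-481)*(4)^2
= 64 + 7696
= 7760

7760


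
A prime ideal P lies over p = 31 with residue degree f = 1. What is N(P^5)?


N(P^a) = p^(a*f)
= 31^(5*1)
= 31^5
= 28629151

28629151


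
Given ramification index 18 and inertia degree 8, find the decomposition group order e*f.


|D_P| = e * f
= 18 * 8
= 144

144


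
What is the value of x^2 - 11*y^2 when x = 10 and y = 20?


x^2 - d*y^2
= 10^2 - 11*20^2
= 100 - 4400
= -4300

-4300


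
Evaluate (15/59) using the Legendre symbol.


p = 59 is prime, so compute (15/59) with the reciprocity algorithm (Jacobi-symbol steps: pull out 2s via (2/n), flip via reciprocity, reduce):
  reciprocity: (15/59) -> -(59/15)
  reduce: (14/15)
  pull out 2: (2/15) = +1  (since 15 mod 8 = 7)
  reciprocity: (7/15) -> -(15/7)
  reduce: (1/7)
  (1/7) = 1
Product of signs = 1
(15/59) = 1

1


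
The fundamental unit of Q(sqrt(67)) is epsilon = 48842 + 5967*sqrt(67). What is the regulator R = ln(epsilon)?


epsilon = 48842 + 5967*sqrt(67)
= 97684.0000
R = ln(97684.0000)
= 11.4895

11.4895


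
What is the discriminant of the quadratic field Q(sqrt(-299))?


For K = Q(sqrt(d)) with d squarefree: disc(K) = d if d = 1 mod 4, and disc(K) = 4d if d = 2 or 3 mod 4.
Here d = -299, and d mod 4 = 1.
d = 1 mod 4 (O_K = Z[(1+sqrt(d))/2]), so disc(K) = d = -299

-299


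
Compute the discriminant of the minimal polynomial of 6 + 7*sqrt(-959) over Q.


The element 6 + 7*sqrt(-959) has minimal polynomial:
x^2 - 12*x + 47027
Discriminant = (-12)^2 - 4*(47027)
= 144 - 188108
= -187964

-187964


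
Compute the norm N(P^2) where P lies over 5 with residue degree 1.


N(P^a) = p^(a*f)
= 5^(2*1)
= 5^2
= 25

25


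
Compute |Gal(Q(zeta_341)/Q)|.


|Gal(Q(zeta_341)/Q)| = phi(341)
= 300

300


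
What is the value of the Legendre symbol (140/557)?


p = 557 is prime, so compute (140/557) with the reciprocity algorithm (Jacobi-symbol steps: pull out 2s via (2/n), flip via reciprocity, reduce):
  pull out 2: (2/557) = -1  (since 557 mod 8 = 5)
  pull out 2: (2/557) = -1  (since 557 mod 8 = 5)
  reciprocity: (35/557) -> +(557/35)
  reduce: (32/35)
  pull out 2: (2/35) = -1  (since 35 mod 8 = 3)
  pull out 2: (2/35) = -1  (since 35 mod 8 = 3)
  pull out 2: (2/35) = -1  (since 35 mod 8 = 3)
  pull out 2: (2/35) = -1  (since 35 mod 8 = 3)
  pull out 2: (2/35) = -1  (since 35 mod 8 = 3)
  (1/35) = 1
Product of signs = -1
(140/557) = -1

-1


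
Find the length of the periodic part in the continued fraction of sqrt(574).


Run the CF algorithm for sqrt(574).
a_0 = floor(sqrt(574)) = 23; set m_0=0, q_0=1.
Recurrence: m' = q*a - m,  q' = (d - m'^2)/q,  a' = floor((a_0 + m')/q').
  step 1: m=23, q=45, a=1
  step 2: m=22, q=2, a=22
  step 3: m=22, q=45, a=1
  step 4: m=23, q=1, a=46
a_4 = 2*a_0 = 46, so the period closes here.
sqrt(574) = [23; 1, 22, 1, 46]
Period length = 4

4


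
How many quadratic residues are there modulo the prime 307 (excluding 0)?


For prime p, the number of non-zero quadratic residues is (p-1)/2.
= (307-1)/2
= 153

153


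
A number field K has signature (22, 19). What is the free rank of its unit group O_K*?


By Dirichlet's unit theorem:
rank = r1 + r2 - 1
= 22 + 19 - 1
= 40

40


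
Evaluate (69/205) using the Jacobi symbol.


Compute (69/205) via quadratic reciprocity:
  reciprocity: (69/205) -> +(205/69)
  reduce: (67/69)
  reciprocity: (67/69) -> +(69/67)
  reduce: (2/67)
  pull out 2: (2/67) = -1  (since 67 mod 8 = 3)
  (1/67) = 1
Product of signs = -1

-1


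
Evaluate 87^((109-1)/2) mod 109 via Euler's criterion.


p = 109 is prime and the exponent is (p-1)/2 = 54, so by Euler's criterion 87^54 = (87/109) = +1 or -1 mod 109.
Compute by square-and-multiply:
  54 = 32 + 16 + 4 + 2 (binary 110110)
  Repeated squaring mod 109: 87^1 = 87, 87^2 = 48, 87^4 = 15, 87^8 = 7, 87^16 = 49, 87^32 = 3
  87^54 = 87^32 * 87^16 * 87^4 * 87^2 = 3 * 49 * 15 * 48 mod 109
    3 * 49 = 147 = 38 mod 109
    38 * 15 = 570 = 25 mod 109
    25 * 48 = 1200 = 1 mod 109
  87^54 = 1 mod 109
Result 1: 87 is a quadratic residue mod 109.
87^54 mod 109 = 1

1


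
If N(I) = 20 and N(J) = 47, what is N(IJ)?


N(IJ) = N(I) * N(J)
= 20 * 47
= 940

940


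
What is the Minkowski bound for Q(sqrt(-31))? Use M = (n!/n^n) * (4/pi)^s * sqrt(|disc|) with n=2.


d = -31, d mod 4 = 1, so disc(K) = d = -31; |disc(K)| = 31
Imaginary quadratic field, so n = 2, s = r2 = 1, r1 = 0
M = (n!/n^n) * (4/pi)^s * sqrt(|disc(K)|) = (2!/2^2) * (4/pi)^1 * sqrt(31)
= 0.5 * 1.273240 * 5.567764
= 3.5445

3.5445


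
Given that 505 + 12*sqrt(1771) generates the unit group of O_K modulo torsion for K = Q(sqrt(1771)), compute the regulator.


epsilon = 505 + 12*sqrt(1771)
= 1009.9990
R = ln(1009.9990)
= 6.9177

6.9177


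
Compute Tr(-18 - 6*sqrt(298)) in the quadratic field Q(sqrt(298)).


Tr(a + b*sqrt(d)) = (a + b*sqrt(d)) + (a - b*sqrt(d)) = 2a
= 2 * (-18)
= -36

-36


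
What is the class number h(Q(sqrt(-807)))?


K = Q(sqrt(-807)). d mod 4 = 1, so D = disc(K) = d = -807
h(K) equals the number of primitive reduced positive-definite forms (a, b, c) = a*x^2 + b*x*y + c*y^2 with b^2 - 4ac = D,
where reduced means |b| <= a <= c, with b >= 0 whenever |b| = a or a = c, and primitive means gcd(a, b, c) = 1.
Reduced forces 3a^2 <= |D| = 807, so 1 <= a <= 16; b must have the parity of D, and c = (b^2 - D)/(4a) must be an integer >= a.
Enumerate a = 1..16, b in [-a, a]:
  a=1: (1, 1, 202)  [1]
  a=2: (2, -1, 101), (2, 1, 101)  [2]
  a=3: (3, 3, 68)  [1]
  a=4: (4, -3, 51), (4, 3, 51)  [2]
  a=5: none
  a=6: (6, -3, 34), (6, 3, 34)  [2]
  a=7: none
  a=8: (8, -5, 26), (8, 5, 26)  [2]
  a=9..11: none
  a=12: (12, -3, 17), (12, 3, 17)  [2]
  a=13: (13, -5, 16), (13, 5, 16)  [2]
  a=14..16: none
Total reduced forms: 1 + 2 + 1 + 2 + 2 + 2 + 2 + 2 = 14
h = 14

14


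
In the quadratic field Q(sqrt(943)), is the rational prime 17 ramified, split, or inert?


K = Q(sqrt(943)). Since d mod 4 = 3, disc(K) = 3772.
Check p | disc: 3772 mod 17 = 15.
p does not divide disc. Compute Legendre symbol (d/p):
8^((17-1)/2) mod 17 = 1
(d/p) = 1, so p splits: (p) = P*P' with e=1, f=1, g=2.
Therefore p is split.

split


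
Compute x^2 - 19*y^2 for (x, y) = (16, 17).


x^2 - d*y^2
= 16^2 - 19*17^2
= 256 - 5491
= -5235

-5235


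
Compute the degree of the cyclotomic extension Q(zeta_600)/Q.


The degree equals Euler's totient phi(600).
600 = 2^3 * 3 * 5^2
phi(600) = 160

160


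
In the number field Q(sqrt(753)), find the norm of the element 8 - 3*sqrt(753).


N(a + b*sqrt(d)) = a^2 - d*b^2
= (8)^2 - (753)*(-3)^2
= 64 - 6777
= -6713

-6713


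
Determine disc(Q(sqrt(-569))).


For K = Q(sqrt(d)) with d squarefree: disc(K) = d if d = 1 mod 4, and disc(K) = 4d if d = 2 or 3 mod 4.
Here d = -569, and d mod 4 = 3.
d = 3 mod 4, not 1 (O_K = Z[sqrt(d)]), so disc(K) = 4d = 4 * (-569) = -2276

-2276


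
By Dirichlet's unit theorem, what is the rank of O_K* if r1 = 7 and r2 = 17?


By Dirichlet's unit theorem:
rank = r1 + r2 - 1
= 7 + 17 - 1
= 23

23


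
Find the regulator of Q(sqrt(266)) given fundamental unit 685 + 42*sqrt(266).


epsilon = 685 + 42*sqrt(266)
= 1369.9993
R = ln(1369.9993)
= 7.2226

7.2226


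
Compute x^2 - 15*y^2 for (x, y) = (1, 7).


x^2 - d*y^2
= 1^2 - 15*7^2
= 1 - 735
= -734

-734


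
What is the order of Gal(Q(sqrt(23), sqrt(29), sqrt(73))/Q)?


The 3 square roots of distinct primes are multiplicatively independent over Q,
so [K:Q] = 2^3 and Gal(K/Q) is isomorphic to (Z/2Z)^3.
|Gal| = 2^3 = 8

8


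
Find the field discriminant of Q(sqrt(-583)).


For K = Q(sqrt(d)) with d squarefree: disc(K) = d if d = 1 mod 4, and disc(K) = 4d if d = 2 or 3 mod 4.
Here d = -583, and d mod 4 = 1.
d = 1 mod 4 (O_K = Z[(1+sqrt(d))/2]), so disc(K) = d = -583

-583


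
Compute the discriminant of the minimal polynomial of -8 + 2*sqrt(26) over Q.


The element -8 + 2*sqrt(26) has minimal polynomial:
x^2 + 16*x - 40
Discriminant = (16)^2 - 4*(-40)
= 256 + 160
= 416

416


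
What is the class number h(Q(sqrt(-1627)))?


K = Q(sqrt(-1627)). d mod 4 = 1, so D = disc(K) = d = -1627
h(K) equals the number of primitive reduced positive-definite forms (a, b, c) = a*x^2 + b*x*y + c*y^2 with b^2 - 4ac = D,
where reduced means |b| <= a <= c, with b >= 0 whenever |b| = a or a = c, and primitive means gcd(a, b, c) = 1.
Reduced forces 3a^2 <= |D| = 1627, so 1 <= a <= 23; b must have the parity of D, and c = (b^2 - D)/(4a) must be an integer >= a.
Enumerate a = 1..23, b in [-a, a]:
  a=1: (1, 1, 407)  [1]
  a=2..6: none
  a=7: (7, -5, 59), (7, 5, 59)  [2]
  a=8..10: none
  a=11: (11, -1, 37), (11, 1, 37)  [2]
  a=12..18: none
  a=19: (19, -11, 23), (19, 11, 23)  [2]
  a=20..23: none
Total reduced forms: 1 + 2 + 2 + 2 = 7
h = 7

7


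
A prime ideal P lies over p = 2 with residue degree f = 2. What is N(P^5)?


N(P^a) = p^(a*f)
= 2^(5*2)
= 2^10
= 1024

1024


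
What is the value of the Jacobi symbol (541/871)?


Compute (541/871) via quadratic reciprocity:
  reciprocity: (541/871) -> +(871/541)
  reduce: (330/541)
  pull out 2: (2/541) = -1  (since 541 mod 8 = 5)
  reciprocity: (165/541) -> +(541/165)
  reduce: (46/165)
  pull out 2: (2/165) = -1  (since 165 mod 8 = 5)
  reciprocity: (23/165) -> +(165/23)
  reduce: (4/23)
  pull out 2: (2/23) = +1  (since 23 mod 8 = 7)
  pull out 2: (2/23) = +1  (since 23 mod 8 = 7)
  (1/23) = 1
Product of signs = 1

1


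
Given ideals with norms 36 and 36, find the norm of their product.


N(IJ) = N(I) * N(J)
= 36 * 36
= 1296

1296


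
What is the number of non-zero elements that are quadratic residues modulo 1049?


For prime p, the number of non-zero quadratic residues is (p-1)/2.
= (1049-1)/2
= 524

524


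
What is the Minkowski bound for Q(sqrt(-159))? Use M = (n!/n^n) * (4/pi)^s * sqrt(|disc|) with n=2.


d = -159, d mod 4 = 1, so disc(K) = d = -159; |disc(K)| = 159
Imaginary quadratic field, so n = 2, s = r2 = 1, r1 = 0
M = (n!/n^n) * (4/pi)^s * sqrt(|disc(K)|) = (2!/2^2) * (4/pi)^1 * sqrt(159)
= 0.5 * 1.273240 * 12.609520
= 8.0275

8.0275


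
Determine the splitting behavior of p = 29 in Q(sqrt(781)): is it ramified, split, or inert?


K = Q(sqrt(781)). Since d mod 4 = 1, disc(K) = 781.
Check p | disc: 781 mod 29 = 27.
p does not divide disc. Compute Legendre symbol (d/p):
27^((29-1)/2) mod 29 = -1
(d/p) = -1, so p is inert: (p) stays prime with e=1, f=2, g=1.
Therefore p is inert.

inert


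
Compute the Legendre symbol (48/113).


p = 113 is prime, so compute (48/113) with the reciprocity algorithm (Jacobi-symbol steps: pull out 2s via (2/n), flip via reciprocity, reduce):
  pull out 2: (2/113) = +1  (since 113 mod 8 = 1)
  pull out 2: (2/113) = +1  (since 113 mod 8 = 1)
  pull out 2: (2/113) = +1  (since 113 mod 8 = 1)
  pull out 2: (2/113) = +1  (since 113 mod 8 = 1)
  reciprocity: (3/113) -> +(113/3)
  reduce: (2/3)
  pull out 2: (2/3) = -1  (since 3 mod 8 = 3)
  (1/3) = 1
Product of signs = -1
(48/113) = -1

-1


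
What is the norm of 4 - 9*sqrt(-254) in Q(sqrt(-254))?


N(a + b*sqrt(d)) = a^2 - d*b^2
= (4)^2 - (-254)*(-9)^2
= 16 + 20574
= 20590

20590


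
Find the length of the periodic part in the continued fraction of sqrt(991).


Run the CF algorithm for sqrt(991).
a_0 = floor(sqrt(991)) = 31; set m_0=0, q_0=1.
Recurrence: m' = q*a - m,  q' = (d - m'^2)/q,  a' = floor((a_0 + m')/q').
  step 1: m=31, q=30, a=2
  step 2: m=29, q=5, a=12
  step 3: m=31, q=6, a=10
  step 4: m=29, q=25, a=2
  step 5: m=21, q=22, a=2
  step 6: m=23, q=21, a=2
  step 7: m=19, q=30, a=1
  step 8: m=11, q=29, a=1
  step 9: m=18, q=23, a=2
  step 10: m=28, q=9, a=6
  step 11: m=26, q=35, a=1
  step 12: m=9, q=26, a=1
  step 13: m=17, q=27, a=1
  step 14: m=10, q=33, a=1
  step 15: m=23, q=14, a=3
  step 16: m=19, q=45, a=1
  step 17: m=26, q=7, a=8
  step 18: m=30, q=13, a=4
  step 19: m=22, q=39, a=1
  step 20: m=17, q=18, a=2
  step 21: m=19, q=35, a=1
  step 22: m=16, q=21, a=2
  step 23: m=26, q=15, a=3
  step 24: m=19, q=42, a=1
  step 25: m=23, q=11, a=4
  step 26: m=21, q=50, a=1
  step 27: m=29, q=3, a=20
  step 28: m=31, q=10, a=6
  step 29: m=29, q=15, a=4
  step 30: m=31, q=2, a=31
  step 31: m=31, q=15, a=4
  step 32: m=29, q=10, a=6
  step 33: m=31, q=3, a=20
  step 34: m=29, q=50, a=1
  step 35: m=21, q=11, a=4
  step 36: m=23, q=42, a=1
  step 37: m=19, q=15, a=3
  step 38: m=26, q=21, a=2
  step 39: m=16, q=35, a=1
  step 40: m=19, q=18, a=2
  step 41: m=17, q=39, a=1
  step 42: m=22, q=13, a=4
  step 43: m=30, q=7, a=8
  step 44: m=26, q=45, a=1
  step 45: m=19, q=14, a=3
  step 46: m=23, q=33, a=1
  step 47: m=10, q=27, a=1
  step 48: m=17, q=26, a=1
  step 49: m=9, q=35, a=1
  step 50: m=26, q=9, a=6
  step 51: m=28, q=23, a=2
  step 52: m=18, q=29, a=1
  step 53: m=11, q=30, a=1
  step 54: m=19, q=21, a=2
  step 55: m=23, q=22, a=2
  step 56: m=21, q=25, a=2
  step 57: m=29, q=6, a=10
  step 58: m=31, q=5, a=12
  step 59: m=29, q=30, a=2
  step 60: m=31, q=1, a=62
a_60 = 2*a_0 = 62, so the period closes here.
sqrt(991) = [31; 2, 12, 10, 2, 2, 2, 1, 1, 2, 6, 1, 1, 1, 1, 3, 1, 8, 4, 1, 2, 1, 2, 3, 1, 4, 1, 20, 6, 4, 31, 4, 6, 20, 1, 4, 1, 3, 2, 1, 2, 1, 4, 8, 1, 3, 1, 1, 1, 1, 6, 2, 1, 1, 2, 2, 2, 10, 12, 2, 62]
Period length = 60

60


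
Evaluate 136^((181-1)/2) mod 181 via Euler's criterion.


p = 181 is prime and the exponent is (p-1)/2 = 90, so by Euler's criterion 136^90 = (136/181) = +1 or -1 mod 181.
Compute by square-and-multiply:
  90 = 64 + 16 + 8 + 2 (binary 1011010)
  Repeated squaring mod 181: 136^1 = 136, 136^2 = 34, 136^4 = 70, 136^8 = 13, 136^16 = 169, 136^32 = 144, 136^64 = 102
  136^90 = 136^64 * 136^16 * 136^8 * 136^2 = 102 * 169 * 13 * 34 mod 181
    102 * 169 = 17238 = 43 mod 181
    43 * 13 = 559 = 16 mod 181
    16 * 34 = 544 = 1 mod 181
  136^90 = 1 mod 181
Result 1: 136 is a quadratic residue mod 181.
136^90 mod 181 = 1

1


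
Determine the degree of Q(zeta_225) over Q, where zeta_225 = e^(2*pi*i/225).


The degree equals Euler's totient phi(225).
225 = 3^2 * 5^2
phi(225) = 120

120


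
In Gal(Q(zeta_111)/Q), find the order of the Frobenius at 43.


The Frobenius at p in Gal(Q(zeta_n)/Q) = (Z/nZ)* is the class of p, so its order is ord_111(43), the smallest k >= 1 with 43^k = 1 mod 111.
n = 111 = 3 * 37, phi(111) = 72; the order divides phi(n).
Divisors of 72: 1, 2, 3, 4, 6, 8, 9, 12, 18, 24, 36, 72
Repeated squaring mod 111: 43^1 = 43, 43^2 = 73, 43^4 = 1, 43^8 = 1, 43^16 = 1, 43^32 = 1, 43^64 = 1
Test divisors in increasing order:
  k=1: 43^1 = 43 mod 111
  k=2: 43^2 = 73 mod 111
  k=3: 43^3 = 73 * 43 = 31 mod 111
  k=4: 43^4 = 1 mod 111  <- first divisor giving 1
Order = 4

4


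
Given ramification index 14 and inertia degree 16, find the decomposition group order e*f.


|D_P| = e * f
= 14 * 16
= 224

224


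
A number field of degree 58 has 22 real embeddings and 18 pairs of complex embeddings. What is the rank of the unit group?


By Dirichlet's unit theorem:
rank = r1 + r2 - 1
= 22 + 18 - 1
= 39

39


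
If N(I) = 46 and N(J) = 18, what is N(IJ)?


N(IJ) = N(I) * N(J)
= 46 * 18
= 828

828


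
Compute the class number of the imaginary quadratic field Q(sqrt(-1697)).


K = Q(sqrt(-1697)). d mod 4 = 3, so D = disc(K) = 4d = -6788
h(K) equals the number of primitive reduced positive-definite forms (a, b, c) = a*x^2 + b*x*y + c*y^2 with b^2 - 4ac = D,
where reduced means |b| <= a <= c, with b >= 0 whenever |b| = a or a = c, and primitive means gcd(a, b, c) = 1.
Reduced forces 3a^2 <= |D| = 6788, so 1 <= a <= 47; b must have the parity of D, and c = (b^2 - D)/(4a) must be an integer >= a.
Enumerate a = 1..47, b in [-a, a]:
  a=1: (1, 0, 1697)  [1]
  a=2: (2, 2, 849)  [1]
  a=3: (3, -2, 566), (3, 2, 566)  [2]
  a=4..5: none
  a=6: (6, -2, 283), (6, 2, 283)  [2]
  a=7: (7, -4, 243), (7, 4, 243)  [2]
  a=8: none
  a=9: (9, -4, 189), (9, 4, 189)  [2]
  a=10..13: none
  a=14: (14, -10, 123), (14, 10, 123)  [2]
  a=15..17: none
  a=18: (18, -14, 97), (18, 14, 97)  [2]
  a=19..20: none
  a=21: (21, -10, 82), (21, -4, 81), (21, 4, 81), (21, 10, 82)  [4]
  a=22..26: none
  a=27: (27, -4, 63), (27, 4, 63)  [2]
  a=28..30: none
  a=31: (31, -30, 62), (31, 30, 62)  [2]
  a=32..40: none
  a=41: (41, -10, 42), (41, 10, 42)  [2]
  a=42: (42, -38, 49), (42, 38, 49)  [2]
  a=43: (43, -36, 47), (43, 36, 47)  [2]
  a=44..47: none
Total reduced forms: 1 + 1 + 2 + 2 + 2 + 2 + 2 + 2 + 4 + 2 + 2 + 2 + 2 + 2 = 28
h = 28

28


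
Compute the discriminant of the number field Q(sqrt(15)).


For K = Q(sqrt(d)) with d squarefree: disc(K) = d if d = 1 mod 4, and disc(K) = 4d if d = 2 or 3 mod 4.
Here d = 15, and d mod 4 = 3.
d = 3 mod 4, not 1 (O_K = Z[sqrt(d)]), so disc(K) = 4d = 4 * (15) = 60

60


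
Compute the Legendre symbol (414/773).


p = 773 is prime, so compute (414/773) with the reciprocity algorithm (Jacobi-symbol steps: pull out 2s via (2/n), flip via reciprocity, reduce):
  pull out 2: (2/773) = -1  (since 773 mod 8 = 5)
  reciprocity: (207/773) -> +(773/207)
  reduce: (152/207)
  pull out 2: (2/207) = +1  (since 207 mod 8 = 7)
  pull out 2: (2/207) = +1  (since 207 mod 8 = 7)
  pull out 2: (2/207) = +1  (since 207 mod 8 = 7)
  reciprocity: (19/207) -> -(207/19)
  reduce: (17/19)
  reciprocity: (17/19) -> +(19/17)
  reduce: (2/17)
  pull out 2: (2/17) = +1  (since 17 mod 8 = 1)
  (1/17) = 1
Product of signs = 1
(414/773) = 1

1


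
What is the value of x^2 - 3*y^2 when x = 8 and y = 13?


x^2 - d*y^2
= 8^2 - 3*13^2
= 64 - 507
= -443

-443


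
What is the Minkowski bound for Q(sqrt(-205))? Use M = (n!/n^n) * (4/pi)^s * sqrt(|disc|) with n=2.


d = -205, d mod 4 = 3, so disc(K) = 4d = -820; |disc(K)| = 820
Imaginary quadratic field, so n = 2, s = r2 = 1, r1 = 0
M = (n!/n^n) * (4/pi)^s * sqrt(|disc(K)|) = (2!/2^2) * (4/pi)^1 * sqrt(820)
= 0.5 * 1.273240 * 28.635642
= 18.2300

18.2300


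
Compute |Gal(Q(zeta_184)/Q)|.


|Gal(Q(zeta_184)/Q)| = phi(184)
= 88

88


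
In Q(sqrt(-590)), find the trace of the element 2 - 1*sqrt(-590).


Tr(a + b*sqrt(d)) = (a + b*sqrt(d)) + (a - b*sqrt(d)) = 2a
= 2 * (2)
= 4

4


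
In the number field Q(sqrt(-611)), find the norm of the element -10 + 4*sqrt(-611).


N(a + b*sqrt(d)) = a^2 - d*b^2
= (-10)^2 - (-611)*(4)^2
= 100 + 9776
= 9876

9876


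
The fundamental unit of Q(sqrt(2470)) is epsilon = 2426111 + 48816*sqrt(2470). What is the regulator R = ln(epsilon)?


epsilon = 2426111 + 48816*sqrt(2470)
= 4.8522e+06
R = ln(4.8522e+06)
= 15.3949

15.3949


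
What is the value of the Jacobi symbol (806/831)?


Compute (806/831) via quadratic reciprocity:
  pull out 2: (2/831) = +1  (since 831 mod 8 = 7)
  reciprocity: (403/831) -> -(831/403)
  reduce: (25/403)
  reciprocity: (25/403) -> +(403/25)
  reduce: (3/25)
  reciprocity: (3/25) -> +(25/3)
  reduce: (1/3)
  (1/3) = 1
Product of signs = -1

-1


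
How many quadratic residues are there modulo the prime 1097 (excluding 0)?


For prime p, the number of non-zero quadratic residues is (p-1)/2.
= (1097-1)/2
= 548

548


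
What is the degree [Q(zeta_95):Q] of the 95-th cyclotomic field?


The degree equals Euler's totient phi(95).
95 = 5 * 19
phi(95) = 72

72


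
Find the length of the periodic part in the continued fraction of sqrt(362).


Run the CF algorithm for sqrt(362).
a_0 = floor(sqrt(362)) = 19; set m_0=0, q_0=1.
Recurrence: m' = q*a - m,  q' = (d - m'^2)/q,  a' = floor((a_0 + m')/q').
  step 1: m=19, q=1, a=38
a_1 = 2*a_0 = 38, so the period closes here.
sqrt(362) = [19; 38]
Period length = 1

1


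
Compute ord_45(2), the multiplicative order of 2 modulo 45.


We want ord_45(2), the smallest k >= 1 with 2^k = 1 mod 45.
n = 45 = 3^2 * 5, phi(45) = 24; the order divides phi(n).
Divisors of 24: 1, 2, 3, 4, 6, 8, 12, 24
Repeated squaring mod 45: 2^1 = 2, 2^2 = 4, 2^4 = 16, 2^8 = 31, 2^16 = 16
Test divisors in increasing order:
  k=1: 2^1 = 2 mod 45
  k=2: 2^2 = 4 mod 45
  k=3: 2^3 = 4 * 2 = 8 mod 45
  k=4: 2^4 = 16 mod 45
  k=6: 2^6 = 16 * 4 = 19 mod 45
  k=8: 2^8 = 31 mod 45
  k=12: 2^12 = 31 * 16 = 1 mod 45  <- first divisor giving 1
Order = 12

12


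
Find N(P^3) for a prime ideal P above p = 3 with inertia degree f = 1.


N(P^a) = p^(a*f)
= 3^(3*1)
= 3^3
= 27

27


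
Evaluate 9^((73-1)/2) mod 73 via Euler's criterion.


p = 73 is prime and the exponent is (p-1)/2 = 36, so by Euler's criterion 9^36 = (9/73) = +1 or -1 mod 73.
Compute by square-and-multiply:
  36 = 32 + 4 (binary 100100)
  Repeated squaring mod 73: 9^1 = 9, 9^2 = 8, 9^4 = 64, 9^8 = 8, 9^16 = 64, 9^32 = 8
  9^36 = 9^32 * 9^4 = 8 * 64 mod 73
    8 * 64 = 512 = 1 mod 73
  9^36 = 1 mod 73
Result 1: 9 is a quadratic residue mod 73.
9^36 mod 73 = 1

1


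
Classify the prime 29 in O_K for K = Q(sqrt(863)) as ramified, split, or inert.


K = Q(sqrt(863)). Since d mod 4 = 3, disc(K) = 3452.
Check p | disc: 3452 mod 29 = 1.
p does not divide disc. Compute Legendre symbol (d/p):
22^((29-1)/2) mod 29 = 1
(d/p) = 1, so p splits: (p) = P*P' with e=1, f=1, g=2.
Therefore p is split.

split


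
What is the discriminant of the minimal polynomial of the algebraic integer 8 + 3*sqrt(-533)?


The element 8 + 3*sqrt(-533) has minimal polynomial:
x^2 - 16*x + 4861
Discriminant = (-16)^2 - 4*(4861)
= 256 - 19444
= -19188

-19188


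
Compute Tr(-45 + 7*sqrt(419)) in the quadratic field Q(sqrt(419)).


Tr(a + b*sqrt(d)) = (a + b*sqrt(d)) + (a - b*sqrt(d)) = 2a
= 2 * (-45)
= -90

-90


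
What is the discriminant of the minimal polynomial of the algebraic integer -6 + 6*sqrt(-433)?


The element -6 + 6*sqrt(-433) has minimal polynomial:
x^2 + 12*x + 15624
Discriminant = (12)^2 - 4*(15624)
= 144 - 62496
= -62352

-62352


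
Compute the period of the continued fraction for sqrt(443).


Run the CF algorithm for sqrt(443).
a_0 = floor(sqrt(443)) = 21; set m_0=0, q_0=1.
Recurrence: m' = q*a - m,  q' = (d - m'^2)/q,  a' = floor((a_0 + m')/q').
  step 1: m=21, q=2, a=21
  step 2: m=21, q=1, a=42
a_2 = 2*a_0 = 42, so the period closes here.
sqrt(443) = [21; 21, 42]
Period length = 2

2


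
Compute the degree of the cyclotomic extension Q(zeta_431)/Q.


The degree equals Euler's totient phi(431).
431 = 431
phi(431) = 430

430


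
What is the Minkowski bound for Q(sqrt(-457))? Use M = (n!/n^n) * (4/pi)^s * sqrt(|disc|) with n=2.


d = -457, d mod 4 = 3, so disc(K) = 4d = -1828; |disc(K)| = 1828
Imaginary quadratic field, so n = 2, s = r2 = 1, r1 = 0
M = (n!/n^n) * (4/pi)^s * sqrt(|disc(K)|) = (2!/2^2) * (4/pi)^1 * sqrt(1828)
= 0.5 * 1.273240 * 42.755117
= 27.2188

27.2188


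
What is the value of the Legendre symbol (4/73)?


p = 73 is prime, so compute (4/73) with the reciprocity algorithm (Jacobi-symbol steps: pull out 2s via (2/n), flip via reciprocity, reduce):
  pull out 2: (2/73) = +1  (since 73 mod 8 = 1)
  pull out 2: (2/73) = +1  (since 73 mod 8 = 1)
  (1/73) = 1
Product of signs = 1
(4/73) = 1

1


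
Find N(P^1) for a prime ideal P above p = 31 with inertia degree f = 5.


N(P^a) = p^(a*f)
= 31^(1*5)
= 31^5
= 28629151

28629151


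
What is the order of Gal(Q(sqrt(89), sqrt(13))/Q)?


The 2 square roots of distinct primes are multiplicatively independent over Q,
so [K:Q] = 2^2 and Gal(K/Q) is isomorphic to (Z/2Z)^2.
|Gal| = 2^2 = 4

4


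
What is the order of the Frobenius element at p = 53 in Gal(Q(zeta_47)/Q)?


The Frobenius at p in Gal(Q(zeta_n)/Q) = (Z/nZ)* is the class of p, so its order is ord_47(53), the smallest k >= 1 with 53^k = 1 mod 47.
n = 47 = 47, phi(47) = 46; the order divides phi(n).
Divisors of 46: 1, 2, 23, 46
Repeated squaring mod 47: 53^1 = 6, 53^2 = 36, 53^4 = 27, 53^8 = 24, 53^16 = 12, 53^32 = 3
Test divisors in increasing order:
  k=1: 53^1 = 6 mod 47
  k=2: 53^2 = 36 mod 47
  k=23: 53^23 = 12 * 27 * 36 * 6 = 1 mod 47  <- first divisor giving 1
Order = 23

23


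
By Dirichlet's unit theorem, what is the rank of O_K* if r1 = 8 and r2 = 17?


By Dirichlet's unit theorem:
rank = r1 + r2 - 1
= 8 + 17 - 1
= 24

24


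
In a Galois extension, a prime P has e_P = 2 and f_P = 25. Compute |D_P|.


|D_P| = e * f
= 2 * 25
= 50

50


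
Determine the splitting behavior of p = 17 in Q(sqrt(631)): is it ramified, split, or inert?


K = Q(sqrt(631)). Since d mod 4 = 3, disc(K) = 2524.
Check p | disc: 2524 mod 17 = 8.
p does not divide disc. Compute Legendre symbol (d/p):
2^((17-1)/2) mod 17 = 1
(d/p) = 1, so p splits: (p) = P*P' with e=1, f=1, g=2.
Therefore p is split.

split


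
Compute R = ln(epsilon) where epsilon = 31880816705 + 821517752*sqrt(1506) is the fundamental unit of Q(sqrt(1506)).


epsilon = 31880816705 + 821517752*sqrt(1506)
= 6.3762e+10
R = ln(6.3762e+10)
= 24.8784

24.8784


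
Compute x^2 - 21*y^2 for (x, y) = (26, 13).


x^2 - d*y^2
= 26^2 - 21*13^2
= 676 - 3549
= -2873

-2873


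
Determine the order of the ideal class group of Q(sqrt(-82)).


K = Q(sqrt(-82)). d mod 4 = 2, so D = disc(K) = 4d = -328
h(K) equals the number of primitive reduced positive-definite forms (a, b, c) = a*x^2 + b*x*y + c*y^2 with b^2 - 4ac = D,
where reduced means |b| <= a <= c, with b >= 0 whenever |b| = a or a = c, and primitive means gcd(a, b, c) = 1.
Reduced forces 3a^2 <= |D| = 328, so 1 <= a <= 10; b must have the parity of D, and c = (b^2 - D)/(4a) must be an integer >= a.
Enumerate a = 1..10, b in [-a, a]:
  a=1: (1, 0, 82)  [1]
  a=2: (2, 0, 41)  [1]
  a=3..6: none
  a=7: (7, -6, 13), (7, 6, 13)  [2]
  a=8..10: none
Total reduced forms: 1 + 1 + 2 = 4
h = 4

4


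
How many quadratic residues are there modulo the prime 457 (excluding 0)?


For prime p, the number of non-zero quadratic residues is (p-1)/2.
= (457-1)/2
= 228

228


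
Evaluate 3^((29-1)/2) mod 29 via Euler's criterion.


p = 29 is prime and the exponent is (p-1)/2 = 14, so by Euler's criterion 3^14 = (3/29) = +1 or -1 mod 29.
Compute by square-and-multiply:
  14 = 8 + 4 + 2 (binary 1110)
  Repeated squaring mod 29: 3^1 = 3, 3^2 = 9, 3^4 = 23, 3^8 = 7
  3^14 = 3^8 * 3^4 * 3^2 = 7 * 23 * 9 mod 29
    7 * 23 = 161 = 16 mod 29
    16 * 9 = 144 = 28 mod 29
  3^14 = 28 mod 29
Result 28 = p - 1 = -1 mod 29: 3 is a quadratic non-residue mod 29. As a residue in [0, p-1] the value is 28.
3^14 mod 29 = 28

28


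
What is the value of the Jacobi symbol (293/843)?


Compute (293/843) via quadratic reciprocity:
  reciprocity: (293/843) -> +(843/293)
  reduce: (257/293)
  reciprocity: (257/293) -> +(293/257)
  reduce: (36/257)
  pull out 2: (2/257) = +1  (since 257 mod 8 = 1)
  pull out 2: (2/257) = +1  (since 257 mod 8 = 1)
  reciprocity: (9/257) -> +(257/9)
  reduce: (5/9)
  reciprocity: (5/9) -> +(9/5)
  reduce: (4/5)
  pull out 2: (2/5) = -1  (since 5 mod 8 = 5)
  pull out 2: (2/5) = -1  (since 5 mod 8 = 5)
  (1/5) = 1
Product of signs = 1

1


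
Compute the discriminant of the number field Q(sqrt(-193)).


For K = Q(sqrt(d)) with d squarefree: disc(K) = d if d = 1 mod 4, and disc(K) = 4d if d = 2 or 3 mod 4.
Here d = -193, and d mod 4 = 3.
d = 3 mod 4, not 1 (O_K = Z[sqrt(d)]), so disc(K) = 4d = 4 * (-193) = -772

-772


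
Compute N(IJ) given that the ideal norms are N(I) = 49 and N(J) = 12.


N(IJ) = N(I) * N(J)
= 49 * 12
= 588

588


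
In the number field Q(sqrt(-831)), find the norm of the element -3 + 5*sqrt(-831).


N(a + b*sqrt(d)) = a^2 - d*b^2
= (-3)^2 - (-831)*(5)^2
= 9 + 20775
= 20784

20784


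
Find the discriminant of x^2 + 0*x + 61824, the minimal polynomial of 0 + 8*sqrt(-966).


The element 0 + 8*sqrt(-966) has minimal polynomial:
x^2 + 0*x + 61824
Discriminant = (0)^2 - 4*(61824)
= 0 - 247296
= -247296

-247296


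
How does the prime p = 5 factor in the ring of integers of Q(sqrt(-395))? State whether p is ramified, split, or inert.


K = Q(sqrt(-395)). Since d mod 4 = 1, disc(K) = -395.
Check p | disc: -395 mod 5 = 0.
p divides disc, so p ramifies: (p) = P^2 with e=2, f=1, g=1.
Therefore p is ramified.

ramified


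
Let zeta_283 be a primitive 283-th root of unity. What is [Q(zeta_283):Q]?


The degree equals Euler's totient phi(283).
283 = 283
phi(283) = 282

282


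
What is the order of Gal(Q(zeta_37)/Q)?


|Gal(Q(zeta_37)/Q)| = phi(37)
= 36

36


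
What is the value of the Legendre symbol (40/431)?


p = 431 is prime, so compute (40/431) with the reciprocity algorithm (Jacobi-symbol steps: pull out 2s via (2/n), flip via reciprocity, reduce):
  pull out 2: (2/431) = +1  (since 431 mod 8 = 7)
  pull out 2: (2/431) = +1  (since 431 mod 8 = 7)
  pull out 2: (2/431) = +1  (since 431 mod 8 = 7)
  reciprocity: (5/431) -> +(431/5)
  reduce: (1/5)
  (1/5) = 1
Product of signs = 1
(40/431) = 1

1


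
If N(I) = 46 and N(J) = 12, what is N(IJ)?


N(IJ) = N(I) * N(J)
= 46 * 12
= 552

552


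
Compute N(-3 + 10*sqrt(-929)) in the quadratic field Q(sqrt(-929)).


N(a + b*sqrt(d)) = a^2 - d*b^2
= (-3)^2 - (-929)*(10)^2
= 9 + 92900
= 92909

92909


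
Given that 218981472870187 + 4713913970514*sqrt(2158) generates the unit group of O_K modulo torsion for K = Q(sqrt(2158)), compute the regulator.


epsilon = 218981472870187 + 4713913970514*sqrt(2158)
= 4.3796e+14
R = ln(4.3796e+14)
= 33.7132

33.7132
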